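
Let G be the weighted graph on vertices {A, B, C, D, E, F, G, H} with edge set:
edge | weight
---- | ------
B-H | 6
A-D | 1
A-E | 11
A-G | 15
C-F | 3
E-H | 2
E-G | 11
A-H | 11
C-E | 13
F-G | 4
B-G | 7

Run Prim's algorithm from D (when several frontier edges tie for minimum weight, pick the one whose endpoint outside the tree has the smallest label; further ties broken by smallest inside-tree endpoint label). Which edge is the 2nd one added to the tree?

A-E

Prim's algorithm from D:
Step 1: frontier [A-D 1] → take A-D (1); add A.
Step 2: frontier [A-E 11, A-H 11, A-G 15] → take A-E (11); add E.
Step 3: frontier [A-H 11, A-G 15, E-H 2, E-G 11, C-E 13] → take E-H (2); add H.
Step 4: frontier [A-G 15, E-G 11, C-E 13, B-H 6] → take B-H (6); add B.
Step 5: frontier [A-G 15, B-G 7, E-G 11, C-E 13] → take B-G (7); add G.
Step 6: frontier [C-E 13, F-G 4] → take F-G (4); add F.
Step 7: frontier [C-E 13, C-F 3] → take C-F (3); add C.
The 2nd edge added is A-E.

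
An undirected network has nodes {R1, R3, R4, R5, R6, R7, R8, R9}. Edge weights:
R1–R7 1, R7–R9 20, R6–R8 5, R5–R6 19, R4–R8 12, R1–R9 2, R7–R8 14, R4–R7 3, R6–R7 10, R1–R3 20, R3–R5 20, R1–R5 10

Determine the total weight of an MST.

51

Prim, starting at R3.
Step 1: frontier [R1–R3 20, R3–R5 20] → take R1–R3 (20); add R1.
Step 2: frontier [R1–R7 1, R1–R9 2, R1–R5 10, R3–R5 20] → take R1–R7 (1); add R7.
Step 3: frontier [R1–R9 2, R1–R5 10, R3–R5 20, R4–R7 3, R6–R7 10, R7–R8 14, R7–R9 20] → take R1–R9 (2); add R9.
Step 4: frontier [R1–R5 10, R3–R5 20, R4–R7 3, R6–R7 10, R7–R8 14] → take R4–R7 (3); add R4.
Step 5: frontier [R1–R5 10, R3–R5 20, R4–R8 12, R6–R7 10, R7–R8 14] → take R1–R5 (10); add R5.
Step 6: frontier [R4–R8 12, R5–R6 19, R6–R7 10, R7–R8 14] → take R6–R7 (10); add R6.
Step 7: frontier [R4–R8 12, R6–R8 5, R7–R8 14] → take R6–R8 (5); add R8.
MST edges: R1–R3, R1–R7, R1–R9, R4–R7, R1–R5, R6–R7, R6–R8; total weight 20+1+2+3+10+10+5 = 51.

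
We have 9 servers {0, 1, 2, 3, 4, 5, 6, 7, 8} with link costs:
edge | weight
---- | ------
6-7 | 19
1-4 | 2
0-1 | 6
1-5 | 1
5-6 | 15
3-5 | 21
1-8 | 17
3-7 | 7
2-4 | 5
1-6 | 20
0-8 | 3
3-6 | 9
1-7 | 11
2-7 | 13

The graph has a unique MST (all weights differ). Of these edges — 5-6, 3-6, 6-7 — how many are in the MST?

1

Kruskal's algorithm — process edges by increasing weight (ties by edge label):
1-5 (1): add — endpoints in different components.
1-4 (2): add — endpoints in different components.
0-8 (3): add — endpoints in different components.
2-4 (5): add — endpoints in different components.
0-1 (6): add — endpoints in different components.
3-7 (7): add — endpoints in different components.
3-6 (9): add — endpoints in different components.
1-7 (11): add — endpoints in different components.
MST edge set: {1-5, 1-4, 0-8, 2-4, 0-1, 3-7, 3-6, 1-7}.
Of the listed edges, {3-6} are in the MST → 1.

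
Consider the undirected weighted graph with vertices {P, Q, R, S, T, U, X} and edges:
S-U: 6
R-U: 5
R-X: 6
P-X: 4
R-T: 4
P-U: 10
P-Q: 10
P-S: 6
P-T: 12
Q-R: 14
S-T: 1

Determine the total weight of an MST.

Kruskal: consider edges lightest-first.
S-T (1): add. Components now {X} {P} {S,T} {R} {Q} {U}
P-X (4): add. Components now {P,X} {S,T} {R} {Q} {U}
R-T (4): add. Components now {P,X} {R,S,T} {Q} {U}
R-U (5): add. Components now {P,X} {R,S,T,U} {Q}
P-S (6): add. Components now {P,R,S,T,U,X} {Q}
R-X (6): skip — X and R already connected.
S-U (6): skip — U and S already connected.
P-Q (10): add. Components now {P,Q,R,S,T,U,X}
MST edges: S-T, P-X, R-T, R-U, P-S, P-Q; total weight 1+4+4+5+6+10 = 30.

30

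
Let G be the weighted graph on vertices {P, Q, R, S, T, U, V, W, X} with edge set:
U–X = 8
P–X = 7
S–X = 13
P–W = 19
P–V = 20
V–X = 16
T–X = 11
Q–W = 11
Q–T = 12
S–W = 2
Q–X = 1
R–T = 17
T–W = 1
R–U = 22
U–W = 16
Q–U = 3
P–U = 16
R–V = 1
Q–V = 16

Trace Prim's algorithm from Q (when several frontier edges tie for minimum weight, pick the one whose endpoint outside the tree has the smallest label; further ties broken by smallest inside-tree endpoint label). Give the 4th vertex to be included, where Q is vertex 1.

P

Prim's algorithm from Q:
Step 1: cheapest edge leaving the tree is Q–X (1); add X.
Step 2: cheapest edge leaving the tree is Q–U (3); add U.
Step 3: cheapest edge leaving the tree is P–X (7); add P.
Step 4: cheapest edge leaving the tree is T–X (11); add T.
Step 5: cheapest edge leaving the tree is T–W (1); add W.
Step 6: cheapest edge leaving the tree is S–W (2); add S.
Step 7: cheapest edge leaving the tree is Q–V (16); add V.
Step 8: cheapest edge leaving the tree is R–V (1); add R.
Vertex order: Q, X, U, P, T, W, S, V, R. The 4th vertex is P.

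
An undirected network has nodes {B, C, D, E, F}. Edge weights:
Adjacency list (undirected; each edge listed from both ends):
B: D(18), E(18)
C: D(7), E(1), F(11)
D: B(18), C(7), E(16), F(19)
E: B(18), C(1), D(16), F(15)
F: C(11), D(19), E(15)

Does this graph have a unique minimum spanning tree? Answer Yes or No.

Kruskal: consider edges lightest-first.
C E (1): add — endpoints in different components.
C D (7): add — endpoints in different components.
C F (11): add — endpoints in different components.
E F (15): skip — E and F already connected.
D E (16): skip — D and E already connected.
B D (18): add — endpoints in different components.
Non-tree edge B E has weight 18, equal to the heaviest edge on its tree cycle — swapping gives another MST of the same weight. Not unique.

No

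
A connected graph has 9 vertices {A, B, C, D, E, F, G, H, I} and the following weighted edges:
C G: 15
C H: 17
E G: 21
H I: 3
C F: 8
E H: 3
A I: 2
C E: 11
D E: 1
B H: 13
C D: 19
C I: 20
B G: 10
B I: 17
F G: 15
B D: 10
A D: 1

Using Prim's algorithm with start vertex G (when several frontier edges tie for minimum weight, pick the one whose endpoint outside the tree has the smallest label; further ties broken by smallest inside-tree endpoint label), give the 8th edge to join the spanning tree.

Grow the tree from G using Prim:
Step 1: cheapest edge leaving the tree is B G (10); add B.
Step 2: cheapest edge leaving the tree is B D (10); add D.
Step 3: cheapest edge leaving the tree is A D (1); add A.
Step 4: cheapest edge leaving the tree is D E (1); add E.
Step 5: cheapest edge leaving the tree is A I (2); add I.
Step 6: cheapest edge leaving the tree is E H (3); add H.
Step 7: cheapest edge leaving the tree is C E (11); add C.
Step 8: cheapest edge leaving the tree is C F (8); add F.
The 8th edge added is C F.

C-F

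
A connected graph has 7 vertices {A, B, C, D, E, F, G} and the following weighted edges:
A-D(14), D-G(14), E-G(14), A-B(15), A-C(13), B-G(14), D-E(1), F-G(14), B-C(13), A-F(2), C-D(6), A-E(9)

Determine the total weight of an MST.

Kruskal's algorithm — process edges by increasing weight (ties by edge label):
D-E (1): add — endpoints in different components.
A-F (2): add — endpoints in different components.
C-D (6): add — endpoints in different components.
A-E (9): add — endpoints in different components.
A-C (13): skip — A and C already connected.
B-C (13): add — endpoints in different components.
A-D (14): skip — A and D already connected.
B-G (14): add — endpoints in different components.
MST edges: D-E, A-F, C-D, A-E, B-C, B-G; total weight 1+2+6+9+13+14 = 45.

45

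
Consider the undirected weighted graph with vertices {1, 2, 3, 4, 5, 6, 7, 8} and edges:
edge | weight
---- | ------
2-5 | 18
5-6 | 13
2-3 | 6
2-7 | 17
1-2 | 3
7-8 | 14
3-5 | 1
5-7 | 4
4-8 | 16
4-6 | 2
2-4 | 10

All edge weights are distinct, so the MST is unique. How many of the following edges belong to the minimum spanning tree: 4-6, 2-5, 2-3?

2

Sort edges by weight, then run Kruskal:
3-5 (1): add — endpoints in different components.
4-6 (2): add — endpoints in different components.
1-2 (3): add — endpoints in different components.
5-7 (4): add — endpoints in different components.
2-3 (6): add — endpoints in different components.
2-4 (10): add — endpoints in different components.
5-6 (13): skip — 5 and 6 already connected.
7-8 (14): add — endpoints in different components.
MST edge set: {3-5, 4-6, 1-2, 5-7, 2-3, 2-4, 7-8}.
Of the listed edges, {4-6, 2-3} are in the MST → 2.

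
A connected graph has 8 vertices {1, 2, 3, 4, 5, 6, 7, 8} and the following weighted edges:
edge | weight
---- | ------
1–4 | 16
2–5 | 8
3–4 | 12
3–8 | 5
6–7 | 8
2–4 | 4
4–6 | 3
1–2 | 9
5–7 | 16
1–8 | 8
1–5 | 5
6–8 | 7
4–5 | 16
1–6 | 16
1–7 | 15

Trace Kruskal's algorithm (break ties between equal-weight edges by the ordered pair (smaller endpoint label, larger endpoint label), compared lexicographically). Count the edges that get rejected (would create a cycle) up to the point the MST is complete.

Sort edges by weight, then run Kruskal:
4–6 (3): add — endpoints in different components.
2–4 (4): add — endpoints in different components.
1–5 (5): add — endpoints in different components.
3–8 (5): add — endpoints in different components.
6–8 (7): add — endpoints in different components.
1–8 (8): add — endpoints in different components.
2–5 (8): skip — 2 and 5 already connected.
6–7 (8): add — endpoints in different components.
Edges rejected before the tree was complete: 1.

1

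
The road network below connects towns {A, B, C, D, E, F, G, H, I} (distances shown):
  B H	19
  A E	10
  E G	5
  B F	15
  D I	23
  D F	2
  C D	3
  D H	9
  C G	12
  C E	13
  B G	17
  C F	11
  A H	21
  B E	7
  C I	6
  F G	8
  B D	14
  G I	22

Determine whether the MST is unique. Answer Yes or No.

Kruskal's algorithm — process edges by increasing weight (ties by edge label):
D F (2): add — endpoints in different components.
C D (3): add — endpoints in different components.
E G (5): add — endpoints in different components.
C I (6): add — endpoints in different components.
B E (7): add — endpoints in different components.
F G (8): add — endpoints in different components.
D H (9): add — endpoints in different components.
A E (10): add — endpoints in different components.
Every non-tree edge has weight strictly greater than the heaviest edge on the tree path between its endpoints, so the MST is unique.

Yes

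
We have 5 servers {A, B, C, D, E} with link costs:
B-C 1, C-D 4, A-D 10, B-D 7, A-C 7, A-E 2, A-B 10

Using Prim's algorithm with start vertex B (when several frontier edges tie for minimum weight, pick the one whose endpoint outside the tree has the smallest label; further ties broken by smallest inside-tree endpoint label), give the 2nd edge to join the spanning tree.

Grow the tree from B using Prim:
Step 1: frontier [B-C 1, B-D 7, A-B 10] → take B-C (1); add C.
Step 2: frontier [B-D 7, A-B 10, C-D 4, A-C 7] → take C-D (4); add D.
Step 3: frontier [A-B 10, A-C 7, A-D 10] → take A-C (7); add A.
Step 4: frontier [A-E 2] → take A-E (2); add E.
The 2nd edge added is C-D.

C-D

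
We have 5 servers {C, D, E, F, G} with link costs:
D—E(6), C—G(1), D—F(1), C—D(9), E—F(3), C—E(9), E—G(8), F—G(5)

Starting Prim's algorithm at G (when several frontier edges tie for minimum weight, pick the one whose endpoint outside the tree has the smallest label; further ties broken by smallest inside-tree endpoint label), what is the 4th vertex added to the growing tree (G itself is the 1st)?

D

Prim's algorithm from G:
Step 1: cheapest edge leaving the tree is C—G (1); add C.
Step 2: cheapest edge leaving the tree is F—G (5); add F.
Step 3: cheapest edge leaving the tree is D—F (1); add D.
Step 4: cheapest edge leaving the tree is E—F (3); add E.
Vertex order: G, C, F, D, E. The 4th vertex is D.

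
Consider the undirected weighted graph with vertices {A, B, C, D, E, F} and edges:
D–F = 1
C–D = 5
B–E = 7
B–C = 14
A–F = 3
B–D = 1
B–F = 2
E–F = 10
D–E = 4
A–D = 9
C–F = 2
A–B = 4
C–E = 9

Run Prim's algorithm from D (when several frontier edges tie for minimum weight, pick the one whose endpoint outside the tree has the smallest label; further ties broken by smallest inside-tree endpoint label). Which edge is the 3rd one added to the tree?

C-F

Grow the tree from D using Prim:
Step 1: cheapest edge leaving the tree is B–D (1); add B.
Step 2: cheapest edge leaving the tree is D–F (1); add F.
Step 3: cheapest edge leaving the tree is C–F (2); add C.
Step 4: cheapest edge leaving the tree is A–F (3); add A.
Step 5: cheapest edge leaving the tree is D–E (4); add E.
The 3rd edge added is C–F.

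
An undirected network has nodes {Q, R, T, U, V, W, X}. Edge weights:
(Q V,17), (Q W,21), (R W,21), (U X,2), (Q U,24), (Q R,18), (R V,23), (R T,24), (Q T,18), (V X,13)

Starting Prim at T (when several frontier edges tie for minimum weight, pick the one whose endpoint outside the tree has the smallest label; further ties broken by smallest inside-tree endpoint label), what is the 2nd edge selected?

Grow the tree from T using Prim:
Step 1: frontier [Q T 18, R T 24] → take Q T (18); add Q.
Step 2: frontier [Q V 17, Q R 18, Q W 21, Q U 24, R T 24] → take Q V (17); add V.
Step 3: frontier [Q R 18, Q W 21, Q U 24, R T 24, V X 13, R V 23] → take V X (13); add X.
Step 4: frontier [Q R 18, Q W 21, Q U 24, R T 24, R V 23, U X 2] → take U X (2); add U.
Step 5: frontier [Q R 18, Q W 21, R T 24, R V 23] → take Q R (18); add R.
Step 6: frontier [Q W 21, R W 21] → take Q W (21); add W.
The 2nd edge added is Q V.

Q-V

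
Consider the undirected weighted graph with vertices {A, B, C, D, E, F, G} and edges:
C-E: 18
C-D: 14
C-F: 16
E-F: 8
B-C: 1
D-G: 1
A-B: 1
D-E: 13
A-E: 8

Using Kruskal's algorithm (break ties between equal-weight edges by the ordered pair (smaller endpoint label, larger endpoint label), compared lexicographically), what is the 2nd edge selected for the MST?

Kruskal: consider edges lightest-first.
A-B (1): add — endpoints in different components.
B-C (1): add — endpoints in different components.
D-G (1): add — endpoints in different components.
A-E (8): add — endpoints in different components.
E-F (8): add — endpoints in different components.
D-E (13): add — endpoints in different components.
The 2nd edge added is B-C.

B-C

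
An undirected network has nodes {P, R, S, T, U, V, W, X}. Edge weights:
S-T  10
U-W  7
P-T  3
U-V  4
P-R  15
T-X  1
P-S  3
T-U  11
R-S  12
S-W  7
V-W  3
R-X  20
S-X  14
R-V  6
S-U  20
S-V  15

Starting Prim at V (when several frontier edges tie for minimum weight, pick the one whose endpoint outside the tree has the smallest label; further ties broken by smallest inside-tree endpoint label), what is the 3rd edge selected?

R-V

Grow the tree from V using Prim:
Step 1: cheapest edge leaving the tree is V-W (3); add W.
Step 2: cheapest edge leaving the tree is U-V (4); add U.
Step 3: cheapest edge leaving the tree is R-V (6); add R.
Step 4: cheapest edge leaving the tree is S-W (7); add S.
Step 5: cheapest edge leaving the tree is P-S (3); add P.
Step 6: cheapest edge leaving the tree is P-T (3); add T.
Step 7: cheapest edge leaving the tree is T-X (1); add X.
The 3rd edge added is R-V.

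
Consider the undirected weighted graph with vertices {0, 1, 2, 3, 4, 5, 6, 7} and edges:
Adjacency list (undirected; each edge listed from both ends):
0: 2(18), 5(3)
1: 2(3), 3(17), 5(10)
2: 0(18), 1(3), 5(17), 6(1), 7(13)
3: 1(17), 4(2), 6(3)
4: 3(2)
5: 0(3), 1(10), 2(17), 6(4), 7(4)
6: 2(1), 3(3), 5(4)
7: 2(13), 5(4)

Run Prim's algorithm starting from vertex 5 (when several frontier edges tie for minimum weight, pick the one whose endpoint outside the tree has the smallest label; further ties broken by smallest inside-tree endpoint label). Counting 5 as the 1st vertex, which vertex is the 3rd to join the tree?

6

Prim, starting at 5.
Step 1: cheapest edge leaving the tree is 0 5 (3); add 0.
Step 2: cheapest edge leaving the tree is 5 6 (4); add 6.
Step 3: cheapest edge leaving the tree is 2 6 (1); add 2.
Step 4: cheapest edge leaving the tree is 1 2 (3); add 1.
Step 5: cheapest edge leaving the tree is 3 6 (3); add 3.
Step 6: cheapest edge leaving the tree is 3 4 (2); add 4.
Step 7: cheapest edge leaving the tree is 5 7 (4); add 7.
Vertex order: 5, 0, 6, 2, 1, 3, 4, 7. The 3rd vertex is 6.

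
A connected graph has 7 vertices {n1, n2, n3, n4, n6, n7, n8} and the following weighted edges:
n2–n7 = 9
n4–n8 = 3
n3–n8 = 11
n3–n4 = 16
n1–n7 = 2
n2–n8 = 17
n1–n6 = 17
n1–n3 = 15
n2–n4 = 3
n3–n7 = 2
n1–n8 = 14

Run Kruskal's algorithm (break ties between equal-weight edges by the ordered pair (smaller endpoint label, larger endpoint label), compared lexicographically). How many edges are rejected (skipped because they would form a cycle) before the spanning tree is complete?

Kruskal's algorithm — process edges by increasing weight (ties by edge label):
n1–n7 (2): add — endpoints in different components.
n3–n7 (2): add — endpoints in different components.
n2–n4 (3): add — endpoints in different components.
n4–n8 (3): add — endpoints in different components.
n2–n7 (9): add — endpoints in different components.
n3–n8 (11): skip — n3 and n8 already connected.
n1–n8 (14): skip — n1 and n8 already connected.
n1–n3 (15): skip — n1 and n3 already connected.
n3–n4 (16): skip — n4 and n3 already connected.
n1–n6 (17): add — endpoints in different components.
Edges rejected before the tree was complete: 4.

4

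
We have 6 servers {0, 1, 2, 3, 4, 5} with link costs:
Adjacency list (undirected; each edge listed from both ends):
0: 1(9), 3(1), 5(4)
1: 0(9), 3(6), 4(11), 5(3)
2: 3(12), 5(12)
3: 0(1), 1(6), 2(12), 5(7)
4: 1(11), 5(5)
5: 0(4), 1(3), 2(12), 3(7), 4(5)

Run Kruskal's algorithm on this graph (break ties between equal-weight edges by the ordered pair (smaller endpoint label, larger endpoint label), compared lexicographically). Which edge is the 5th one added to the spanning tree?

2-3

Kruskal's algorithm — process edges by increasing weight (ties by edge label):
0–3 (1): add — endpoints in different components.
1–5 (3): add — endpoints in different components.
0–5 (4): add — endpoints in different components.
4–5 (5): add — endpoints in different components.
1–3 (6): skip — 1 and 3 already connected.
3–5 (7): skip — 3 and 5 already connected.
0–1 (9): skip — 0 and 1 already connected.
1–4 (11): skip — 1 and 4 already connected.
2–3 (12): add — endpoints in different components.
The 5th edge added is 2–3.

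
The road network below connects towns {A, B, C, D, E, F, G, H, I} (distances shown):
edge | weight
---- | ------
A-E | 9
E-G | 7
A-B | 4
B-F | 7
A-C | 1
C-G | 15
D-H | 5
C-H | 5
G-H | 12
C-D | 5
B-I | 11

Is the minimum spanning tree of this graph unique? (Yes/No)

No

Sort edges by weight, then run Kruskal:
A-C (1): add — endpoints in different components.
A-B (4): add — endpoints in different components.
C-D (5): add — endpoints in different components.
C-H (5): add — endpoints in different components.
D-H (5): skip — D and H already connected.
B-F (7): add — endpoints in different components.
E-G (7): add — endpoints in different components.
A-E (9): add — endpoints in different components.
B-I (11): add — endpoints in different components.
Non-tree edge D-H has weight 5, equal to the heaviest edge on its tree cycle — swapping gives another MST of the same weight. Not unique.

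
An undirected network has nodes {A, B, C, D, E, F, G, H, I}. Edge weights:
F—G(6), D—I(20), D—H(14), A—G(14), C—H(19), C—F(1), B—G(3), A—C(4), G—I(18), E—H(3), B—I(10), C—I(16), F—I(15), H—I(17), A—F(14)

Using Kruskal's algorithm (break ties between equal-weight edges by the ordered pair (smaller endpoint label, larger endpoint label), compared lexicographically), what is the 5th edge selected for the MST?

F-G

Kruskal: consider edges lightest-first.
C—F (1): add — endpoints in different components.
B—G (3): add — endpoints in different components.
E—H (3): add — endpoints in different components.
A—C (4): add — endpoints in different components.
F—G (6): add — endpoints in different components.
B—I (10): add — endpoints in different components.
A—F (14): skip — A and F already connected.
A—G (14): skip — A and G already connected.
D—H (14): add — endpoints in different components.
F—I (15): skip — F and I already connected.
C—I (16): skip — C and I already connected.
H—I (17): add — endpoints in different components.
The 5th edge added is F—G.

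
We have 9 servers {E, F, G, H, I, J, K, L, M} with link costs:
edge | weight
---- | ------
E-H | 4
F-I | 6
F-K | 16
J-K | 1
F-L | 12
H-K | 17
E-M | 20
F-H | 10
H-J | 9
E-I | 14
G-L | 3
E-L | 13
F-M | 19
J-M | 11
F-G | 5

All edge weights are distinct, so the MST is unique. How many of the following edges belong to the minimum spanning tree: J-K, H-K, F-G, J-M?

Kruskal's algorithm — process edges by increasing weight (ties by edge label):
J-K (1): add — endpoints in different components.
G-L (3): add — endpoints in different components.
E-H (4): add — endpoints in different components.
F-G (5): add — endpoints in different components.
F-I (6): add — endpoints in different components.
H-J (9): add — endpoints in different components.
F-H (10): add — endpoints in different components.
J-M (11): add — endpoints in different components.
MST edge set: {J-K, G-L, E-H, F-G, F-I, H-J, F-H, J-M}.
Of the listed edges, {J-K, F-G, J-M} are in the MST → 3.

3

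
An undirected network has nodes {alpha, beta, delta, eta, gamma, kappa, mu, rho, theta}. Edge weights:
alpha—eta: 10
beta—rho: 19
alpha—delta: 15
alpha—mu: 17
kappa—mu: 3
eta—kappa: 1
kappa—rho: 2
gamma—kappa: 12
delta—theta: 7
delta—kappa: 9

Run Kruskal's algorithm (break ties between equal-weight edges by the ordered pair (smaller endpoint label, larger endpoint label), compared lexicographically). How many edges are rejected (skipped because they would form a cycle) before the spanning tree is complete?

Kruskal's algorithm — process edges by increasing weight (ties by edge label):
eta—kappa (1): add — endpoints in different components.
kappa—rho (2): add — endpoints in different components.
kappa—mu (3): add — endpoints in different components.
delta—theta (7): add — endpoints in different components.
delta—kappa (9): add — endpoints in different components.
alpha—eta (10): add — endpoints in different components.
gamma—kappa (12): add — endpoints in different components.
alpha—delta (15): skip — delta and alpha already connected.
alpha—mu (17): skip — mu and alpha already connected.
beta—rho (19): add — endpoints in different components.
Edges rejected before the tree was complete: 2.

2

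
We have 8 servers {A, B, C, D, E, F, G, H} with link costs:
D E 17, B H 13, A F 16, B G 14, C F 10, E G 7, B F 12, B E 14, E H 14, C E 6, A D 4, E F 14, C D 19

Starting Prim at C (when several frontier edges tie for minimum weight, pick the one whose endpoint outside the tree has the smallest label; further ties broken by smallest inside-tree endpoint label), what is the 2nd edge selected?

E-G

Grow the tree from C using Prim:
Step 1: frontier [C E 6, C F 10, C D 19] → take C E (6); add E.
Step 2: frontier [C F 10, C D 19, E G 7, B E 14, E F 14, E H 14, D E 17] → take E G (7); add G.
Step 3: frontier [C F 10, C D 19, B E 14, E F 14, E H 14, D E 17, B G 14] → take C F (10); add F.
Step 4: frontier [C D 19, B E 14, E H 14, D E 17, B F 12, A F 16, B G 14] → take B F (12); add B.
Step 5: frontier [B H 13, C D 19, E H 14, D E 17, A F 16] → take B H (13); add H.
Step 6: frontier [C D 19, D E 17, A F 16] → take A F (16); add A.
Step 7: frontier [A D 4, C D 19, D E 17] → take A D (4); add D.
The 2nd edge added is E G.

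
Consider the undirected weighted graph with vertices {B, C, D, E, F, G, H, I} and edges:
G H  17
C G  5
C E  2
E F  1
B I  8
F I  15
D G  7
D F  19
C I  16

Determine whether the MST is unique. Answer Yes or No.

Yes

Kruskal: consider edges lightest-first.
E F (1): add — endpoints in different components.
C E (2): add — endpoints in different components.
C G (5): add — endpoints in different components.
D G (7): add — endpoints in different components.
B I (8): add — endpoints in different components.
F I (15): add — endpoints in different components.
C I (16): skip — C and I already connected.
G H (17): add — endpoints in different components.
Every non-tree edge has weight strictly greater than the heaviest edge on the tree path between its endpoints, so the MST is unique.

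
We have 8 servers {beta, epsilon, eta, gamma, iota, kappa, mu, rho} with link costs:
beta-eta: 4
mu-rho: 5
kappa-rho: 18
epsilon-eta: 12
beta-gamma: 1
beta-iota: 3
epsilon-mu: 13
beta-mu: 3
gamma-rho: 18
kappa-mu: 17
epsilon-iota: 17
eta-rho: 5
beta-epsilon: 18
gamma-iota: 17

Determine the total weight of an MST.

45

Kruskal: consider edges lightest-first.
beta-gamma (1): add — endpoints in different components.
beta-iota (3): add — endpoints in different components.
beta-mu (3): add — endpoints in different components.
beta-eta (4): add — endpoints in different components.
eta-rho (5): add — endpoints in different components.
mu-rho (5): skip — rho and mu already connected.
epsilon-eta (12): add — endpoints in different components.
epsilon-mu (13): skip — epsilon and mu already connected.
epsilon-iota (17): skip — iota and epsilon already connected.
gamma-iota (17): skip — iota and gamma already connected.
kappa-mu (17): add — endpoints in different components.
MST edges: beta-gamma, beta-iota, beta-mu, beta-eta, eta-rho, epsilon-eta, kappa-mu; total weight 1+3+3+4+5+12+17 = 45.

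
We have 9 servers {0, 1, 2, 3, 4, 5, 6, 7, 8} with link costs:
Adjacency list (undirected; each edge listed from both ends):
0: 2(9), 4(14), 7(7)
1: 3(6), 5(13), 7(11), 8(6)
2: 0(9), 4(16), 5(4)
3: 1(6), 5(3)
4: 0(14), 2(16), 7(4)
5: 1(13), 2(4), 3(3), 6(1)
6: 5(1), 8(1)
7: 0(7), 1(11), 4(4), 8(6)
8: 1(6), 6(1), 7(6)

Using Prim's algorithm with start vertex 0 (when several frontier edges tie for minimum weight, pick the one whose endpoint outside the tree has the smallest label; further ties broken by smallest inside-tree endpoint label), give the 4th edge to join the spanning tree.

6-8

Grow the tree from 0 using Prim:
Step 1: frontier [0–7 7, 0–2 9, 0–4 14] → take 0–7 (7); add 7.
Step 2: frontier [0–2 9, 0–4 14, 4–7 4, 7–8 6, 1–7 11] → take 4–7 (4); add 4.
Step 3: frontier [0–2 9, 2–4 16, 7–8 6, 1–7 11] → take 7–8 (6); add 8.
Step 4: frontier [0–2 9, 2–4 16, 1–7 11, 6–8 1, 1–8 6] → take 6–8 (1); add 6.
Step 5: frontier [0–2 9, 2–4 16, 5–6 1, 1–7 11, 1–8 6] → take 5–6 (1); add 5.
Step 6: frontier [0–2 9, 2–4 16, 3–5 3, 2–5 4, 1–5 13, 1–7 11, 1–8 6] → take 3–5 (3); add 3.
Step 7: frontier [0–2 9, 1–3 6, 2–4 16, 2–5 4, 1–5 13, 1–7 11, 1–8 6] → take 2–5 (4); add 2.
Step 8: frontier [1–3 6, 1–5 13, 1–7 11, 1–8 6] → take 1–3 (6); add 1.
The 4th edge added is 6–8.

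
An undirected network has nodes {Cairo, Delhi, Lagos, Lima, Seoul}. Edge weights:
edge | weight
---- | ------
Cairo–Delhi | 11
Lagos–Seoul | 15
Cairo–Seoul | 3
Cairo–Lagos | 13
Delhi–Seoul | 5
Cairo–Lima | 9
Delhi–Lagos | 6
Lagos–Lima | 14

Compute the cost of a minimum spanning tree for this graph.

23

Kruskal's algorithm — process edges by increasing weight (ties by edge label):
Cairo–Seoul (3): add. Components now {Cairo,Seoul} {Lima} {Delhi} {Lagos}
Delhi–Seoul (5): add. Components now {Cairo,Delhi,Seoul} {Lima} {Lagos}
Delhi–Lagos (6): add. Components now {Cairo,Delhi,Lagos,Seoul} {Lima}
Cairo–Lima (9): add. Components now {Cairo,Delhi,Lagos,Lima,Seoul}
MST edges: Cairo–Seoul, Delhi–Seoul, Delhi–Lagos, Cairo–Lima; total weight 3+5+6+9 = 23.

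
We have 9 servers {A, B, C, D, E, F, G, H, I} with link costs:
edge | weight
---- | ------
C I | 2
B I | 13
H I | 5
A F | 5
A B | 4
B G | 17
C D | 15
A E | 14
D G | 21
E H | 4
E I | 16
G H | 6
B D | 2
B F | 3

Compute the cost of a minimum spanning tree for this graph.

Grow the tree from F using Prim:
Step 1: cheapest edge leaving the tree is B F (3); add B.
Step 2: cheapest edge leaving the tree is B D (2); add D.
Step 3: cheapest edge leaving the tree is A B (4); add A.
Step 4: cheapest edge leaving the tree is B I (13); add I.
Step 5: cheapest edge leaving the tree is C I (2); add C.
Step 6: cheapest edge leaving the tree is H I (5); add H.
Step 7: cheapest edge leaving the tree is E H (4); add E.
Step 8: cheapest edge leaving the tree is G H (6); add G.
MST edges: B F, B D, A B, B I, C I, H I, E H, G H; total weight 3+2+4+13+2+5+4+6 = 39.

39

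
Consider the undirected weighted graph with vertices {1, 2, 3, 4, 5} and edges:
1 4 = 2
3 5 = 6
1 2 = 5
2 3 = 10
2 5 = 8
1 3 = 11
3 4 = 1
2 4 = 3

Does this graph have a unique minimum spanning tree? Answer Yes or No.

Yes

Sort edges by weight, then run Kruskal:
3 4 (1): add. Components now {1} {2} {3,4} {5}
1 4 (2): add. Components now {1,3,4} {2} {5}
2 4 (3): add. Components now {1,2,3,4} {5}
1 2 (5): skip — 1 and 2 already connected.
3 5 (6): add. Components now {1,2,3,4,5}
Every non-tree edge has weight strictly greater than the heaviest edge on the tree path between its endpoints, so the MST is unique.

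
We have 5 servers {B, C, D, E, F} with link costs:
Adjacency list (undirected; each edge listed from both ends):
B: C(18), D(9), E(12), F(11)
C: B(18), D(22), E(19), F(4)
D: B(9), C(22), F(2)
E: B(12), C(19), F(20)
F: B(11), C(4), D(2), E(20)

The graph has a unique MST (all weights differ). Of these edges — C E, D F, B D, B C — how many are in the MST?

2

Kruskal: consider edges lightest-first.
D F (2): add. Components now {B} {C} {D,F} {E}
C F (4): add. Components now {B} {C,D,F} {E}
B D (9): add. Components now {B,C,D,F} {E}
B F (11): skip — B and F already connected.
B E (12): add. Components now {B,C,D,E,F}
MST edge set: {D F, C F, B D, B E}.
Of the listed edges, {D F, B D} are in the MST → 2.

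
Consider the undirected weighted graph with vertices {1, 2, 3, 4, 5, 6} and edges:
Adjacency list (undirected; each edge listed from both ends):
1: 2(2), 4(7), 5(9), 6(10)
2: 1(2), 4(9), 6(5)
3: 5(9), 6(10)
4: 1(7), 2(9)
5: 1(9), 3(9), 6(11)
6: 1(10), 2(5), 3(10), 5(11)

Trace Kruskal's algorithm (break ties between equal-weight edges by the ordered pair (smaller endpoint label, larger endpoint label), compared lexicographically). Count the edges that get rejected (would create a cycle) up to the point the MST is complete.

Kruskal: consider edges lightest-first.
1—2 (2): add. Components now {1,2} {3} {4} {5} {6}
2—6 (5): add. Components now {1,2,6} {3} {4} {5}
1—4 (7): add. Components now {1,2,4,6} {3} {5}
1—5 (9): add. Components now {1,2,4,5,6} {3}
2—4 (9): skip — 2 and 4 already connected.
3—5 (9): add. Components now {1,2,3,4,5,6}
Edges rejected before the tree was complete: 1.

1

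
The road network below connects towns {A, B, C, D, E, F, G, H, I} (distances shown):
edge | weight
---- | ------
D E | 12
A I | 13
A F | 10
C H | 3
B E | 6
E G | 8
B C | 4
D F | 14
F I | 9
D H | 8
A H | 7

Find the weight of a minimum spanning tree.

55

Grow the tree from A using Prim:
Step 1: cheapest edge leaving the tree is A H (7); add H.
Step 2: cheapest edge leaving the tree is C H (3); add C.
Step 3: cheapest edge leaving the tree is B C (4); add B.
Step 4: cheapest edge leaving the tree is B E (6); add E.
Step 5: cheapest edge leaving the tree is D H (8); add D.
Step 6: cheapest edge leaving the tree is E G (8); add G.
Step 7: cheapest edge leaving the tree is A F (10); add F.
Step 8: cheapest edge leaving the tree is F I (9); add I.
MST edges: A H, C H, B C, B E, D H, E G, A F, F I; total weight 7+3+4+6+8+8+10+9 = 55.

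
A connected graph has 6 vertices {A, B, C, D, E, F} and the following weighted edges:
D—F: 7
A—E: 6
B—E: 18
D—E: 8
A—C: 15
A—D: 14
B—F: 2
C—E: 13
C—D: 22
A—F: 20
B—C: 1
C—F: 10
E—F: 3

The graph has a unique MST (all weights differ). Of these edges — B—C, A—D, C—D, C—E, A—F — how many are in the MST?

1

Kruskal's algorithm — process edges by increasing weight (ties by edge label):
B—C (1): add. Components now {A} {B,C} {D} {E} {F}
B—F (2): add. Components now {A} {B,C,F} {D} {E}
E—F (3): add. Components now {A} {B,C,E,F} {D}
A—E (6): add. Components now {A,B,C,E,F} {D}
D—F (7): add. Components now {A,B,C,D,E,F}
MST edge set: {B—C, B—F, E—F, A—E, D—F}.
Of the listed edges, {B—C} are in the MST → 1.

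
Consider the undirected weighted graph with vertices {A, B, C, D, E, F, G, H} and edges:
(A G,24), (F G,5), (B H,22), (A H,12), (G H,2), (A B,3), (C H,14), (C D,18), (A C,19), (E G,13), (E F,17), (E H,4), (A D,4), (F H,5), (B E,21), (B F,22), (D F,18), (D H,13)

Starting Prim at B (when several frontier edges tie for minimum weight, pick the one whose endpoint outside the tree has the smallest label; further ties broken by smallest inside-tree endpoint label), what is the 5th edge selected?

E-H

Prim's algorithm from B:
Step 1: cheapest edge leaving the tree is A B (3); add A.
Step 2: cheapest edge leaving the tree is A D (4); add D.
Step 3: cheapest edge leaving the tree is A H (12); add H.
Step 4: cheapest edge leaving the tree is G H (2); add G.
Step 5: cheapest edge leaving the tree is E H (4); add E.
Step 6: cheapest edge leaving the tree is F G (5); add F.
Step 7: cheapest edge leaving the tree is C H (14); add C.
The 5th edge added is E H.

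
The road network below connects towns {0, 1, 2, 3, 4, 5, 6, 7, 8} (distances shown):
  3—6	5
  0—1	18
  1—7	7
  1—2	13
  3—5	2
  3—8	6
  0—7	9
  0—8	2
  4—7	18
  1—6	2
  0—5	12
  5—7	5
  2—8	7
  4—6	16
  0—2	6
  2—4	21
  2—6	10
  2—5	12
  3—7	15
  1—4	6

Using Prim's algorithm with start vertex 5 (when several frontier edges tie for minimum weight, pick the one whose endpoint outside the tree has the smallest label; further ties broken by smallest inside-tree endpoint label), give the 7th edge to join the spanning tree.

0-8

Grow the tree from 5 using Prim:
Step 1: cheapest edge leaving the tree is 3—5 (2); add 3.
Step 2: cheapest edge leaving the tree is 3—6 (5); add 6.
Step 3: cheapest edge leaving the tree is 1—6 (2); add 1.
Step 4: cheapest edge leaving the tree is 5—7 (5); add 7.
Step 5: cheapest edge leaving the tree is 1—4 (6); add 4.
Step 6: cheapest edge leaving the tree is 3—8 (6); add 8.
Step 7: cheapest edge leaving the tree is 0—8 (2); add 0.
Step 8: cheapest edge leaving the tree is 0—2 (6); add 2.
The 7th edge added is 0—8.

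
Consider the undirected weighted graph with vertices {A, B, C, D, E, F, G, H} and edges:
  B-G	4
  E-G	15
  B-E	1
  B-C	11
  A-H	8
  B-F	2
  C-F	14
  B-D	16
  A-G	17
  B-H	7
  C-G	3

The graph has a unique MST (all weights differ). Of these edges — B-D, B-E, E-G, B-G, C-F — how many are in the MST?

3

Sort edges by weight, then run Kruskal:
B-E (1): add — endpoints in different components.
B-F (2): add — endpoints in different components.
C-G (3): add — endpoints in different components.
B-G (4): add — endpoints in different components.
B-H (7): add — endpoints in different components.
A-H (8): add — endpoints in different components.
B-C (11): skip — B and C already connected.
C-F (14): skip — C and F already connected.
E-G (15): skip — E and G already connected.
B-D (16): add — endpoints in different components.
MST edge set: {B-E, B-F, C-G, B-G, B-H, A-H, B-D}.
Of the listed edges, {B-D, B-E, B-G} are in the MST → 3.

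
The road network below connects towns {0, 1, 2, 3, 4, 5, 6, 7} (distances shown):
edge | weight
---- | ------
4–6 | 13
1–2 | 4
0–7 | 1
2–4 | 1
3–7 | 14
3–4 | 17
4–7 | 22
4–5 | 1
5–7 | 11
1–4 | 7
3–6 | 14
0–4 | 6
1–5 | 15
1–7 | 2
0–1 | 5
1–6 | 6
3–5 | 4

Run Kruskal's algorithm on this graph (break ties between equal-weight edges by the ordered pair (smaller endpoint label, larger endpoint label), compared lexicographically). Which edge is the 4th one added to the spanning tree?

Kruskal's algorithm — process edges by increasing weight (ties by edge label):
0–7 (1): add — endpoints in different components.
2–4 (1): add — endpoints in different components.
4–5 (1): add — endpoints in different components.
1–7 (2): add — endpoints in different components.
1–2 (4): add — endpoints in different components.
3–5 (4): add — endpoints in different components.
0–1 (5): skip — 0 and 1 already connected.
0–4 (6): skip — 0 and 4 already connected.
1–6 (6): add — endpoints in different components.
The 4th edge added is 1–7.

1-7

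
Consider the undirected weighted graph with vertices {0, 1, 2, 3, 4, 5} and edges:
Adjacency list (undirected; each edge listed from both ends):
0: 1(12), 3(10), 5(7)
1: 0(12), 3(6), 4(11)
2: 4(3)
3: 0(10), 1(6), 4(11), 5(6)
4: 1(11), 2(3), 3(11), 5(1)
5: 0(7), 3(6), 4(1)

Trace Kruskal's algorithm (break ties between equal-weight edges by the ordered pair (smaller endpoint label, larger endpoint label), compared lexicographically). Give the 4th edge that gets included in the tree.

Kruskal: consider edges lightest-first.
4—5 (1): add. Components now {0} {1} {2} {3} {4,5}
2—4 (3): add. Components now {0} {1} {2,4,5} {3}
1—3 (6): add. Components now {0} {1,3} {2,4,5}
3—5 (6): add. Components now {0} {1,2,3,4,5}
0—5 (7): add. Components now {0,1,2,3,4,5}
The 4th edge added is 3—5.

3-5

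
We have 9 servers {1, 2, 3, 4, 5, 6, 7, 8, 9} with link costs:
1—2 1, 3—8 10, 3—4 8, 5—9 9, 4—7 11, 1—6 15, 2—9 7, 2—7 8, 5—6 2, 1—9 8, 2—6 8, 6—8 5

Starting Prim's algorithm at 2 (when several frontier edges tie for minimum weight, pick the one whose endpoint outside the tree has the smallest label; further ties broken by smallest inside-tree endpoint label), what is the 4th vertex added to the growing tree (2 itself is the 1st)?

Prim, starting at 2.
Step 1: cheapest edge leaving the tree is 1—2 (1); add 1.
Step 2: cheapest edge leaving the tree is 2—9 (7); add 9.
Step 3: cheapest edge leaving the tree is 2—6 (8); add 6.
Step 4: cheapest edge leaving the tree is 5—6 (2); add 5.
Step 5: cheapest edge leaving the tree is 6—8 (5); add 8.
Step 6: cheapest edge leaving the tree is 2—7 (8); add 7.
Step 7: cheapest edge leaving the tree is 3—8 (10); add 3.
Step 8: cheapest edge leaving the tree is 3—4 (8); add 4.
Vertex order: 2, 1, 9, 6, 5, 8, 7, 3, 4. The 4th vertex is 6.

6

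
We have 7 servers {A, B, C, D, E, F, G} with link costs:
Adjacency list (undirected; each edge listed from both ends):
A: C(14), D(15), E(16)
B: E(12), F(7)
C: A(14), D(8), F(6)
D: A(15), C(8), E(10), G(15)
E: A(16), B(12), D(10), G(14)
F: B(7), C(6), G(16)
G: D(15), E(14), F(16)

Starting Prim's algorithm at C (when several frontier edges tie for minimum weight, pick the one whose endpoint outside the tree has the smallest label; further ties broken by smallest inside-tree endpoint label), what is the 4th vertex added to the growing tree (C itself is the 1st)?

D

Grow the tree from C using Prim:
Step 1: frontier [C–F 6, C–D 8, A–C 14] → take C–F (6); add F.
Step 2: frontier [C–D 8, A–C 14, B–F 7, F–G 16] → take B–F (7); add B.
Step 3: frontier [B–E 12, C–D 8, A–C 14, F–G 16] → take C–D (8); add D.
Step 4: frontier [B–E 12, A–C 14, D–E 10, A–D 15, D–G 15, F–G 16] → take D–E (10); add E.
Step 5: frontier [A–C 14, A–D 15, D–G 15, E–G 14, A–E 16, F–G 16] → take A–C (14); add A.
Step 6: frontier [D–G 15, E–G 14, F–G 16] → take E–G (14); add G.
Vertex order: C, F, B, D, E, A, G. The 4th vertex is D.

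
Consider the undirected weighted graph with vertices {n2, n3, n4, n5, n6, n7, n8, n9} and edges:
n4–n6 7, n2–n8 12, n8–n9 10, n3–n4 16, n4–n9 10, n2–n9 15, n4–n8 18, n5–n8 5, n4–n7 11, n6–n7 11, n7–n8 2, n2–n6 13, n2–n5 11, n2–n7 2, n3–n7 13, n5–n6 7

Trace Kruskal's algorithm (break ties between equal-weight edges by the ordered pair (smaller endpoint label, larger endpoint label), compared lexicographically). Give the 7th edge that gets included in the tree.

n3-n7

Sort edges by weight, then run Kruskal:
n2–n7 (2): add — endpoints in different components.
n7–n8 (2): add — endpoints in different components.
n5–n8 (5): add — endpoints in different components.
n4–n6 (7): add — endpoints in different components.
n5–n6 (7): add — endpoints in different components.
n4–n9 (10): add — endpoints in different components.
n8–n9 (10): skip — n8 and n9 already connected.
n2–n5 (11): skip — n5 and n2 already connected.
n4–n7 (11): skip — n4 and n7 already connected.
n6–n7 (11): skip — n6 and n7 already connected.
n2–n8 (12): skip — n8 and n2 already connected.
n2–n6 (13): skip — n6 and n2 already connected.
n3–n7 (13): add — endpoints in different components.
The 7th edge added is n3–n7.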